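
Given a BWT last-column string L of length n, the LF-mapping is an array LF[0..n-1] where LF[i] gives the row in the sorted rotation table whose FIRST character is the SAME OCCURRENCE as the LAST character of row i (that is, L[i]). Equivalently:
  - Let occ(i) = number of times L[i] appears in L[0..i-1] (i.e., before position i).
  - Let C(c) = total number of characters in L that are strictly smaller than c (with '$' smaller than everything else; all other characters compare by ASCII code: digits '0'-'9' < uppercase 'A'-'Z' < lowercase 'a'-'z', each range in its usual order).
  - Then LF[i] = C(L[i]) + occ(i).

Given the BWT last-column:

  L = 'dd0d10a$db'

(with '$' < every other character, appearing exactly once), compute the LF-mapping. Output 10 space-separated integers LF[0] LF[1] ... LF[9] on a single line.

Answer: 6 7 1 8 3 2 4 0 9 5

Derivation:
Char counts: '$':1, '0':2, '1':1, 'a':1, 'b':1, 'd':4
C (first-col start): C('$')=0, C('0')=1, C('1')=3, C('a')=4, C('b')=5, C('d')=6
L[0]='d': occ=0, LF[0]=C('d')+0=6+0=6
L[1]='d': occ=1, LF[1]=C('d')+1=6+1=7
L[2]='0': occ=0, LF[2]=C('0')+0=1+0=1
L[3]='d': occ=2, LF[3]=C('d')+2=6+2=8
L[4]='1': occ=0, LF[4]=C('1')+0=3+0=3
L[5]='0': occ=1, LF[5]=C('0')+1=1+1=2
L[6]='a': occ=0, LF[6]=C('a')+0=4+0=4
L[7]='$': occ=0, LF[7]=C('$')+0=0+0=0
L[8]='d': occ=3, LF[8]=C('d')+3=6+3=9
L[9]='b': occ=0, LF[9]=C('b')+0=5+0=5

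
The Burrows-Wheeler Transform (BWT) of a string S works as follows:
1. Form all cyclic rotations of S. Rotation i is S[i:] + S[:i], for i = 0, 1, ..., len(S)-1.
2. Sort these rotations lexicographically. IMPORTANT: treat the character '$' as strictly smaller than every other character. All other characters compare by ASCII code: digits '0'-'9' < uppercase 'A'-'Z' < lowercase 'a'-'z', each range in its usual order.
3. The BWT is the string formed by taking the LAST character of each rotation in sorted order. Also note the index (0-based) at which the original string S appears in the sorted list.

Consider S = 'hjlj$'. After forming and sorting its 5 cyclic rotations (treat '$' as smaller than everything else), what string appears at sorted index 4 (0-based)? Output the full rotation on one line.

All 5 rotations (rotation i = S[i:]+S[:i]):
  rot[0] = hjlj$
  rot[1] = jlj$h
  rot[2] = lj$hj
  rot[3] = j$hjl
  rot[4] = $hjlj
Sorted (with $ < everything):
  sorted[0] = $hjlj
  sorted[1] = hjlj$
  sorted[2] = j$hjl
  sorted[3] = jlj$h
  sorted[4] = lj$hj
sorted[4] = lj$hj

Answer: lj$hj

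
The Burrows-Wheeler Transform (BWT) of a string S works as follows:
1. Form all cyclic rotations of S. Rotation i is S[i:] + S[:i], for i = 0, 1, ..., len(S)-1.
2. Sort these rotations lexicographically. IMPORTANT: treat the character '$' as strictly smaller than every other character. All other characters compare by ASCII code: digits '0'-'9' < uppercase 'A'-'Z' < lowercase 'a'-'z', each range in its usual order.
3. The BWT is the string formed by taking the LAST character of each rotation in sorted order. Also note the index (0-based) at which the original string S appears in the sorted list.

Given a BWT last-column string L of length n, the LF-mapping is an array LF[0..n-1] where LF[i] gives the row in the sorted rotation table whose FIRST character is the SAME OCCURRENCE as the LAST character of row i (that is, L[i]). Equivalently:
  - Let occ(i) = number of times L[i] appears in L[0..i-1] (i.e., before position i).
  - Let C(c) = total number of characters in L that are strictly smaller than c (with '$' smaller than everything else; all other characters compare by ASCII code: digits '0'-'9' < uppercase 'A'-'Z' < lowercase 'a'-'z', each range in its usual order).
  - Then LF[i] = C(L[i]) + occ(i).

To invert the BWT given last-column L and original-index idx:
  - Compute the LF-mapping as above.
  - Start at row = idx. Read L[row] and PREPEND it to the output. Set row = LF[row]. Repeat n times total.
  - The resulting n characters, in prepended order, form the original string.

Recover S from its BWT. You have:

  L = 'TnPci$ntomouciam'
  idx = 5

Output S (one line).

Answer: communicationPT$

Derivation:
LF mapping: 2 10 1 4 6 0 11 14 12 8 13 15 5 7 3 9
Walk LF starting at row 5, prepending L[row]:
  step 1: row=5, L[5]='$', prepend. Next row=LF[5]=0
  step 2: row=0, L[0]='T', prepend. Next row=LF[0]=2
  step 3: row=2, L[2]='P', prepend. Next row=LF[2]=1
  step 4: row=1, L[1]='n', prepend. Next row=LF[1]=10
  step 5: row=10, L[10]='o', prepend. Next row=LF[10]=13
  step 6: row=13, L[13]='i', prepend. Next row=LF[13]=7
  step 7: row=7, L[7]='t', prepend. Next row=LF[7]=14
  step 8: row=14, L[14]='a', prepend. Next row=LF[14]=3
  step 9: row=3, L[3]='c', prepend. Next row=LF[3]=4
  step 10: row=4, L[4]='i', prepend. Next row=LF[4]=6
  step 11: row=6, L[6]='n', prepend. Next row=LF[6]=11
  step 12: row=11, L[11]='u', prepend. Next row=LF[11]=15
  step 13: row=15, L[15]='m', prepend. Next row=LF[15]=9
  step 14: row=9, L[9]='m', prepend. Next row=LF[9]=8
  step 15: row=8, L[8]='o', prepend. Next row=LF[8]=12
  step 16: row=12, L[12]='c', prepend. Next row=LF[12]=5
Reversed output: communicationPT$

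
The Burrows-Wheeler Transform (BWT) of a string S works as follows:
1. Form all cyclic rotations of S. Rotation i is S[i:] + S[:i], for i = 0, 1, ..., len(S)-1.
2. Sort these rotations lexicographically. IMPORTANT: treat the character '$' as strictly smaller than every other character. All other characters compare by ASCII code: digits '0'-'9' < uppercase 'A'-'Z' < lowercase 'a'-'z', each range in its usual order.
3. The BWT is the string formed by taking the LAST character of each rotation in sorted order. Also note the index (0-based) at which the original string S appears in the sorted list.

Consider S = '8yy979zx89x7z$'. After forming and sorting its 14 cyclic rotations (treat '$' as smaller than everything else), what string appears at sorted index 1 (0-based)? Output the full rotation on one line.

Answer: 79zx89x7z$8yy9

Derivation:
All 14 rotations (rotation i = S[i:]+S[:i]):
  rot[0] = 8yy979zx89x7z$
  rot[1] = yy979zx89x7z$8
  rot[2] = y979zx89x7z$8y
  rot[3] = 979zx89x7z$8yy
  rot[4] = 79zx89x7z$8yy9
  rot[5] = 9zx89x7z$8yy97
  rot[6] = zx89x7z$8yy979
  rot[7] = x89x7z$8yy979z
  rot[8] = 89x7z$8yy979zx
  rot[9] = 9x7z$8yy979zx8
  rot[10] = x7z$8yy979zx89
  rot[11] = 7z$8yy979zx89x
  rot[12] = z$8yy979zx89x7
  rot[13] = $8yy979zx89x7z
Sorted (with $ < everything):
  sorted[0] = $8yy979zx89x7z
  sorted[1] = 79zx89x7z$8yy9
  sorted[2] = 7z$8yy979zx89x
  sorted[3] = 89x7z$8yy979zx
  sorted[4] = 8yy979zx89x7z$
  sorted[5] = 979zx89x7z$8yy
  sorted[6] = 9x7z$8yy979zx8
  sorted[7] = 9zx89x7z$8yy97
  sorted[8] = x7z$8yy979zx89
  sorted[9] = x89x7z$8yy979z
  sorted[10] = y979zx89x7z$8y
  sorted[11] = yy979zx89x7z$8
  sorted[12] = z$8yy979zx89x7
  sorted[13] = zx89x7z$8yy979
sorted[1] = 79zx89x7z$8yy9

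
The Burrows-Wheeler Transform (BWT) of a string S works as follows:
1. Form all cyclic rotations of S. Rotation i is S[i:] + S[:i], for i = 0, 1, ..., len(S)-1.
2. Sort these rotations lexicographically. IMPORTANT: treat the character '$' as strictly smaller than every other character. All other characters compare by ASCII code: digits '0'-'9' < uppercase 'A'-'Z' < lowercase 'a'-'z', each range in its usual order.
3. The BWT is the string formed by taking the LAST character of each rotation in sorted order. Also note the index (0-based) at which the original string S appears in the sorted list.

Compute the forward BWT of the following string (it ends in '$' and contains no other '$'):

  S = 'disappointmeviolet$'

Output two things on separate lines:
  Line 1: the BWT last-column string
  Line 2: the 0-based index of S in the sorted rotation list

Answer: ts$lmovdotipipaiene
2

Derivation:
All 19 rotations (rotation i = S[i:]+S[:i]):
  rot[0] = disappointmeviolet$
  rot[1] = isappointmeviolet$d
  rot[2] = sappointmeviolet$di
  rot[3] = appointmeviolet$dis
  rot[4] = ppointmeviolet$disa
  rot[5] = pointmeviolet$disap
  rot[6] = ointmeviolet$disapp
  rot[7] = intmeviolet$disappo
  rot[8] = ntmeviolet$disappoi
  rot[9] = tmeviolet$disappoin
  rot[10] = meviolet$disappoint
  rot[11] = eviolet$disappointm
  rot[12] = violet$disappointme
  rot[13] = iolet$disappointmev
  rot[14] = olet$disappointmevi
  rot[15] = let$disappointmevio
  rot[16] = et$disappointmeviol
  rot[17] = t$disappointmeviole
  rot[18] = $disappointmeviolet
Sorted (with $ < everything):
  sorted[0] = $disappointmeviolet  (last char: 't')
  sorted[1] = appointmeviolet$dis  (last char: 's')
  sorted[2] = disappointmeviolet$  (last char: '$')
  sorted[3] = et$disappointmeviol  (last char: 'l')
  sorted[4] = eviolet$disappointm  (last char: 'm')
  sorted[5] = intmeviolet$disappo  (last char: 'o')
  sorted[6] = iolet$disappointmev  (last char: 'v')
  sorted[7] = isappointmeviolet$d  (last char: 'd')
  sorted[8] = let$disappointmevio  (last char: 'o')
  sorted[9] = meviolet$disappoint  (last char: 't')
  sorted[10] = ntmeviolet$disappoi  (last char: 'i')
  sorted[11] = ointmeviolet$disapp  (last char: 'p')
  sorted[12] = olet$disappointmevi  (last char: 'i')
  sorted[13] = pointmeviolet$disap  (last char: 'p')
  sorted[14] = ppointmeviolet$disa  (last char: 'a')
  sorted[15] = sappointmeviolet$di  (last char: 'i')
  sorted[16] = t$disappointmeviole  (last char: 'e')
  sorted[17] = tmeviolet$disappoin  (last char: 'n')
  sorted[18] = violet$disappointme  (last char: 'e')
Last column: ts$lmovdotipipaiene
Original string S is at sorted index 2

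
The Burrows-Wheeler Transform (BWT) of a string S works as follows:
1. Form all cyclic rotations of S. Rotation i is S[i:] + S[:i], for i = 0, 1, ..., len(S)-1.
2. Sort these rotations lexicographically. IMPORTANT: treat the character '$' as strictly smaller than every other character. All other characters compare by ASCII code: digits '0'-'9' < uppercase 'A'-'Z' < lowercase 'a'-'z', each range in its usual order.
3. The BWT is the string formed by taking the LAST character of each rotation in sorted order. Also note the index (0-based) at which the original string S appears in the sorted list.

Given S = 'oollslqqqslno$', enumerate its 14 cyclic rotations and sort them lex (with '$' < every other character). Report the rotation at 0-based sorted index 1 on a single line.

All 14 rotations (rotation i = S[i:]+S[:i]):
  rot[0] = oollslqqqslno$
  rot[1] = ollslqqqslno$o
  rot[2] = llslqqqslno$oo
  rot[3] = lslqqqslno$ool
  rot[4] = slqqqslno$ooll
  rot[5] = lqqqslno$oolls
  rot[6] = qqqslno$oollsl
  rot[7] = qqslno$oollslq
  rot[8] = qslno$oollslqq
  rot[9] = slno$oollslqqq
  rot[10] = lno$oollslqqqs
  rot[11] = no$oollslqqqsl
  rot[12] = o$oollslqqqsln
  rot[13] = $oollslqqqslno
Sorted (with $ < everything):
  sorted[0] = $oollslqqqslno
  sorted[1] = llslqqqslno$oo
  sorted[2] = lno$oollslqqqs
  sorted[3] = lqqqslno$oolls
  sorted[4] = lslqqqslno$ool
  sorted[5] = no$oollslqqqsl
  sorted[6] = o$oollslqqqsln
  sorted[7] = ollslqqqslno$o
  sorted[8] = oollslqqqslno$
  sorted[9] = qqqslno$oollsl
  sorted[10] = qqslno$oollslq
  sorted[11] = qslno$oollslqq
  sorted[12] = slno$oollslqqq
  sorted[13] = slqqqslno$ooll
sorted[1] = llslqqqslno$oo

Answer: llslqqqslno$oo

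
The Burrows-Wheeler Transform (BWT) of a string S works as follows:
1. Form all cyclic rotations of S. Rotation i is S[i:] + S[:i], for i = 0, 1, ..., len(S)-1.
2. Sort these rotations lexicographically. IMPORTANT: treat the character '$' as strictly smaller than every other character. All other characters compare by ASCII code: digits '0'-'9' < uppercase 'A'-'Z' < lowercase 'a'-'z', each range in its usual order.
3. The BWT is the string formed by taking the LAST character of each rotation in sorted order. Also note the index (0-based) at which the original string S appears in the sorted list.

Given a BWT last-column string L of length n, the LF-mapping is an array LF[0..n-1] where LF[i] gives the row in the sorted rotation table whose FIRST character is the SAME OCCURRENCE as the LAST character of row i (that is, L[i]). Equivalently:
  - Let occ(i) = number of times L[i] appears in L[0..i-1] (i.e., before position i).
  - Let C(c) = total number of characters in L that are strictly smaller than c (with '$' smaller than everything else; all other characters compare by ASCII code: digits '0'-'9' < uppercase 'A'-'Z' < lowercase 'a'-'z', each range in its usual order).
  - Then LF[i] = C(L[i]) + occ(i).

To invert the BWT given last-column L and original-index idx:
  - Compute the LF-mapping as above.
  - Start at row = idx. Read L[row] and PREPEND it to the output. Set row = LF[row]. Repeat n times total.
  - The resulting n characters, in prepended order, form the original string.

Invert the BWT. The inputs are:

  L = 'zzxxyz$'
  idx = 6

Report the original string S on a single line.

LF mapping: 4 5 1 2 3 6 0
Walk LF starting at row 6, prepending L[row]:
  step 1: row=6, L[6]='$', prepend. Next row=LF[6]=0
  step 2: row=0, L[0]='z', prepend. Next row=LF[0]=4
  step 3: row=4, L[4]='y', prepend. Next row=LF[4]=3
  step 4: row=3, L[3]='x', prepend. Next row=LF[3]=2
  step 5: row=2, L[2]='x', prepend. Next row=LF[2]=1
  step 6: row=1, L[1]='z', prepend. Next row=LF[1]=5
  step 7: row=5, L[5]='z', prepend. Next row=LF[5]=6
Reversed output: zzxxyz$

Answer: zzxxyz$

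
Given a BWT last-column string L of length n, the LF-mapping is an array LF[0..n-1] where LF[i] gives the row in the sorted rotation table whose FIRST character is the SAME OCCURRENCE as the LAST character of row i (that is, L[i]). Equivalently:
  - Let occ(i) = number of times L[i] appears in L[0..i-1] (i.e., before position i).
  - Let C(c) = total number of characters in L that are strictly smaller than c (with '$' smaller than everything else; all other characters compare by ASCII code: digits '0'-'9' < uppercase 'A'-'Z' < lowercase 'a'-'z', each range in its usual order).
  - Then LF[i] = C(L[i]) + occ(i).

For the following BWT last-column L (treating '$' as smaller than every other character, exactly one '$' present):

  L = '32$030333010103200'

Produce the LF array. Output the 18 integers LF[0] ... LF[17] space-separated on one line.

Answer: 12 10 0 1 13 2 14 15 16 3 8 4 9 5 17 11 6 7

Derivation:
Char counts: '$':1, '0':7, '1':2, '2':2, '3':6
C (first-col start): C('$')=0, C('0')=1, C('1')=8, C('2')=10, C('3')=12
L[0]='3': occ=0, LF[0]=C('3')+0=12+0=12
L[1]='2': occ=0, LF[1]=C('2')+0=10+0=10
L[2]='$': occ=0, LF[2]=C('$')+0=0+0=0
L[3]='0': occ=0, LF[3]=C('0')+0=1+0=1
L[4]='3': occ=1, LF[4]=C('3')+1=12+1=13
L[5]='0': occ=1, LF[5]=C('0')+1=1+1=2
L[6]='3': occ=2, LF[6]=C('3')+2=12+2=14
L[7]='3': occ=3, LF[7]=C('3')+3=12+3=15
L[8]='3': occ=4, LF[8]=C('3')+4=12+4=16
L[9]='0': occ=2, LF[9]=C('0')+2=1+2=3
L[10]='1': occ=0, LF[10]=C('1')+0=8+0=8
L[11]='0': occ=3, LF[11]=C('0')+3=1+3=4
L[12]='1': occ=1, LF[12]=C('1')+1=8+1=9
L[13]='0': occ=4, LF[13]=C('0')+4=1+4=5
L[14]='3': occ=5, LF[14]=C('3')+5=12+5=17
L[15]='2': occ=1, LF[15]=C('2')+1=10+1=11
L[16]='0': occ=5, LF[16]=C('0')+5=1+5=6
L[17]='0': occ=6, LF[17]=C('0')+6=1+6=7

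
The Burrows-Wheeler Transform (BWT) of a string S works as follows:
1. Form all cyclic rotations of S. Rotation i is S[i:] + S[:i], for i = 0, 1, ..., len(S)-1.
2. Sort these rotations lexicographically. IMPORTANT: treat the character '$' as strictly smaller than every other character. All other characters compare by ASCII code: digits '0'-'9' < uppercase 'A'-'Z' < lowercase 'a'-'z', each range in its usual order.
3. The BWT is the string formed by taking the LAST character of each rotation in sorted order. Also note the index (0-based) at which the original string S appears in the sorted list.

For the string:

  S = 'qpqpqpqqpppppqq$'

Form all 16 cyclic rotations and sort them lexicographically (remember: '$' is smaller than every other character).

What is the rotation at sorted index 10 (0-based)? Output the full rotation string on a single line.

All 16 rotations (rotation i = S[i:]+S[:i]):
  rot[0] = qpqpqpqqpppppqq$
  rot[1] = pqpqpqqpppppqq$q
  rot[2] = qpqpqqpppppqq$qp
  rot[3] = pqpqqpppppqq$qpq
  rot[4] = qpqqpppppqq$qpqp
  rot[5] = pqqpppppqq$qpqpq
  rot[6] = qqpppppqq$qpqpqp
  rot[7] = qpppppqq$qpqpqpq
  rot[8] = pppppqq$qpqpqpqq
  rot[9] = ppppqq$qpqpqpqqp
  rot[10] = pppqq$qpqpqpqqpp
  rot[11] = ppqq$qpqpqpqqppp
  rot[12] = pqq$qpqpqpqqpppp
  rot[13] = qq$qpqpqpqqppppp
  rot[14] = q$qpqpqpqqpppppq
  rot[15] = $qpqpqpqqpppppqq
Sorted (with $ < everything):
  sorted[0] = $qpqpqpqqpppppqq
  sorted[1] = pppppqq$qpqpqpqq
  sorted[2] = ppppqq$qpqpqpqqp
  sorted[3] = pppqq$qpqpqpqqpp
  sorted[4] = ppqq$qpqpqpqqppp
  sorted[5] = pqpqpqqpppppqq$q
  sorted[6] = pqpqqpppppqq$qpq
  sorted[7] = pqq$qpqpqpqqpppp
  sorted[8] = pqqpppppqq$qpqpq
  sorted[9] = q$qpqpqpqqpppppq
  sorted[10] = qpppppqq$qpqpqpq
  sorted[11] = qpqpqpqqpppppqq$
  sorted[12] = qpqpqqpppppqq$qp
  sorted[13] = qpqqpppppqq$qpqp
  sorted[14] = qq$qpqpqpqqppppp
  sorted[15] = qqpppppqq$qpqpqp
sorted[10] = qpppppqq$qpqpqpq

Answer: qpppppqq$qpqpqpq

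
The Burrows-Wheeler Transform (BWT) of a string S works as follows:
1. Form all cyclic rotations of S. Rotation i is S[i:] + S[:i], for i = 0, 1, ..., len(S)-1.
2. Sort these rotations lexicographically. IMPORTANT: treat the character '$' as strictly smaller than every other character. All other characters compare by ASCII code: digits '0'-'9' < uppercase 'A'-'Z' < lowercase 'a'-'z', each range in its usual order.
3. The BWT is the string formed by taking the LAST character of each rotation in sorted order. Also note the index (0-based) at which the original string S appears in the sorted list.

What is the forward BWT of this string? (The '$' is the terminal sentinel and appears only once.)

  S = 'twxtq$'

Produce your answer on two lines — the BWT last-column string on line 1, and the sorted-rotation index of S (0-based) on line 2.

All 6 rotations (rotation i = S[i:]+S[:i]):
  rot[0] = twxtq$
  rot[1] = wxtq$t
  rot[2] = xtq$tw
  rot[3] = tq$twx
  rot[4] = q$twxt
  rot[5] = $twxtq
Sorted (with $ < everything):
  sorted[0] = $twxtq  (last char: 'q')
  sorted[1] = q$twxt  (last char: 't')
  sorted[2] = tq$twx  (last char: 'x')
  sorted[3] = twxtq$  (last char: '$')
  sorted[4] = wxtq$t  (last char: 't')
  sorted[5] = xtq$tw  (last char: 'w')
Last column: qtx$tw
Original string S is at sorted index 3

Answer: qtx$tw
3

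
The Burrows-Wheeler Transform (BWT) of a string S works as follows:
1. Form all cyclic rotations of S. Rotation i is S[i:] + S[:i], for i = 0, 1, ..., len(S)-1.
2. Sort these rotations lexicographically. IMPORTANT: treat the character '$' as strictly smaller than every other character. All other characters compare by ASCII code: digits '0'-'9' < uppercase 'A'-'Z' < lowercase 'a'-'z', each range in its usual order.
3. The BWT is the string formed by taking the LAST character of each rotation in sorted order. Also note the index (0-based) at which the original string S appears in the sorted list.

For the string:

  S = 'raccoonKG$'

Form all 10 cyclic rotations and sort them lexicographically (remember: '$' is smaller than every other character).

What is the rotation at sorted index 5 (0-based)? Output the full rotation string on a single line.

All 10 rotations (rotation i = S[i:]+S[:i]):
  rot[0] = raccoonKG$
  rot[1] = accoonKG$r
  rot[2] = ccoonKG$ra
  rot[3] = coonKG$rac
  rot[4] = oonKG$racc
  rot[5] = onKG$racco
  rot[6] = nKG$raccoo
  rot[7] = KG$raccoon
  rot[8] = G$raccoonK
  rot[9] = $raccoonKG
Sorted (with $ < everything):
  sorted[0] = $raccoonKG
  sorted[1] = G$raccoonK
  sorted[2] = KG$raccoon
  sorted[3] = accoonKG$r
  sorted[4] = ccoonKG$ra
  sorted[5] = coonKG$rac
  sorted[6] = nKG$raccoo
  sorted[7] = onKG$racco
  sorted[8] = oonKG$racc
  sorted[9] = raccoonKG$
sorted[5] = coonKG$rac

Answer: coonKG$rac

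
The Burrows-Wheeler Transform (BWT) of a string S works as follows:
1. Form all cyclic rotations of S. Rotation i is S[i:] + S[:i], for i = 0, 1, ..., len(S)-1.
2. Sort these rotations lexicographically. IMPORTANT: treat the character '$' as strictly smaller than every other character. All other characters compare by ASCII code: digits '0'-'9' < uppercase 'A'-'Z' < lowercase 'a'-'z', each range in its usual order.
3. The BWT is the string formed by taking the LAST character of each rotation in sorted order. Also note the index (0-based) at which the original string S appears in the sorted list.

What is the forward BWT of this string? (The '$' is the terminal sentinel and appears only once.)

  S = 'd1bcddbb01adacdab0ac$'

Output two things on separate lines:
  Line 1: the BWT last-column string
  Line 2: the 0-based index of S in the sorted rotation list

Answer: cbb0dd0d1bad1aab$cadc
16

Derivation:
All 21 rotations (rotation i = S[i:]+S[:i]):
  rot[0] = d1bcddbb01adacdab0ac$
  rot[1] = 1bcddbb01adacdab0ac$d
  rot[2] = bcddbb01adacdab0ac$d1
  rot[3] = cddbb01adacdab0ac$d1b
  rot[4] = ddbb01adacdab0ac$d1bc
  rot[5] = dbb01adacdab0ac$d1bcd
  rot[6] = bb01adacdab0ac$d1bcdd
  rot[7] = b01adacdab0ac$d1bcddb
  rot[8] = 01adacdab0ac$d1bcddbb
  rot[9] = 1adacdab0ac$d1bcddbb0
  rot[10] = adacdab0ac$d1bcddbb01
  rot[11] = dacdab0ac$d1bcddbb01a
  rot[12] = acdab0ac$d1bcddbb01ad
  rot[13] = cdab0ac$d1bcddbb01ada
  rot[14] = dab0ac$d1bcddbb01adac
  rot[15] = ab0ac$d1bcddbb01adacd
  rot[16] = b0ac$d1bcddbb01adacda
  rot[17] = 0ac$d1bcddbb01adacdab
  rot[18] = ac$d1bcddbb01adacdab0
  rot[19] = c$d1bcddbb01adacdab0a
  rot[20] = $d1bcddbb01adacdab0ac
Sorted (with $ < everything):
  sorted[0] = $d1bcddbb01adacdab0ac  (last char: 'c')
  sorted[1] = 01adacdab0ac$d1bcddbb  (last char: 'b')
  sorted[2] = 0ac$d1bcddbb01adacdab  (last char: 'b')
  sorted[3] = 1adacdab0ac$d1bcddbb0  (last char: '0')
  sorted[4] = 1bcddbb01adacdab0ac$d  (last char: 'd')
  sorted[5] = ab0ac$d1bcddbb01adacd  (last char: 'd')
  sorted[6] = ac$d1bcddbb01adacdab0  (last char: '0')
  sorted[7] = acdab0ac$d1bcddbb01ad  (last char: 'd')
  sorted[8] = adacdab0ac$d1bcddbb01  (last char: '1')
  sorted[9] = b01adacdab0ac$d1bcddb  (last char: 'b')
  sorted[10] = b0ac$d1bcddbb01adacda  (last char: 'a')
  sorted[11] = bb01adacdab0ac$d1bcdd  (last char: 'd')
  sorted[12] = bcddbb01adacdab0ac$d1  (last char: '1')
  sorted[13] = c$d1bcddbb01adacdab0a  (last char: 'a')
  sorted[14] = cdab0ac$d1bcddbb01ada  (last char: 'a')
  sorted[15] = cddbb01adacdab0ac$d1b  (last char: 'b')
  sorted[16] = d1bcddbb01adacdab0ac$  (last char: '$')
  sorted[17] = dab0ac$d1bcddbb01adac  (last char: 'c')
  sorted[18] = dacdab0ac$d1bcddbb01a  (last char: 'a')
  sorted[19] = dbb01adacdab0ac$d1bcd  (last char: 'd')
  sorted[20] = ddbb01adacdab0ac$d1bc  (last char: 'c')
Last column: cbb0dd0d1bad1aab$cadc
Original string S is at sorted index 16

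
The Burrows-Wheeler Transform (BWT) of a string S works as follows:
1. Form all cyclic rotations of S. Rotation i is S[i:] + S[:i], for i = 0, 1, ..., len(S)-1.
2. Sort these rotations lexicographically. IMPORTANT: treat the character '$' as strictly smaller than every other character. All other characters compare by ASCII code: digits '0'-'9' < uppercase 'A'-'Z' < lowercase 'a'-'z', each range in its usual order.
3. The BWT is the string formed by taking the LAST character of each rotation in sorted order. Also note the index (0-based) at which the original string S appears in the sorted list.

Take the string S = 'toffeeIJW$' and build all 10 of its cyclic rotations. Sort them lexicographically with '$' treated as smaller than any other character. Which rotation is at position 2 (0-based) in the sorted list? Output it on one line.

Answer: JW$toffeeI

Derivation:
All 10 rotations (rotation i = S[i:]+S[:i]):
  rot[0] = toffeeIJW$
  rot[1] = offeeIJW$t
  rot[2] = ffeeIJW$to
  rot[3] = feeIJW$tof
  rot[4] = eeIJW$toff
  rot[5] = eIJW$toffe
  rot[6] = IJW$toffee
  rot[7] = JW$toffeeI
  rot[8] = W$toffeeIJ
  rot[9] = $toffeeIJW
Sorted (with $ < everything):
  sorted[0] = $toffeeIJW
  sorted[1] = IJW$toffee
  sorted[2] = JW$toffeeI
  sorted[3] = W$toffeeIJ
  sorted[4] = eIJW$toffe
  sorted[5] = eeIJW$toff
  sorted[6] = feeIJW$tof
  sorted[7] = ffeeIJW$to
  sorted[8] = offeeIJW$t
  sorted[9] = toffeeIJW$
sorted[2] = JW$toffeeI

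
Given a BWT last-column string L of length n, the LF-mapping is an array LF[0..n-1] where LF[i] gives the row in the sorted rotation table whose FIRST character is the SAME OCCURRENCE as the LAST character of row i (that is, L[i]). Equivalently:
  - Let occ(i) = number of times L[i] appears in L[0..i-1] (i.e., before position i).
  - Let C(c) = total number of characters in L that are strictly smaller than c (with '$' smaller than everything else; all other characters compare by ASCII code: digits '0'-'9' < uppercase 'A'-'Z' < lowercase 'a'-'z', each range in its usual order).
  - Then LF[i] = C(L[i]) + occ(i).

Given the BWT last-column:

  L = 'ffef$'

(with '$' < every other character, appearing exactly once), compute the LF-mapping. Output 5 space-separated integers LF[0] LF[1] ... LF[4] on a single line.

Answer: 2 3 1 4 0

Derivation:
Char counts: '$':1, 'e':1, 'f':3
C (first-col start): C('$')=0, C('e')=1, C('f')=2
L[0]='f': occ=0, LF[0]=C('f')+0=2+0=2
L[1]='f': occ=1, LF[1]=C('f')+1=2+1=3
L[2]='e': occ=0, LF[2]=C('e')+0=1+0=1
L[3]='f': occ=2, LF[3]=C('f')+2=2+2=4
L[4]='$': occ=0, LF[4]=C('$')+0=0+0=0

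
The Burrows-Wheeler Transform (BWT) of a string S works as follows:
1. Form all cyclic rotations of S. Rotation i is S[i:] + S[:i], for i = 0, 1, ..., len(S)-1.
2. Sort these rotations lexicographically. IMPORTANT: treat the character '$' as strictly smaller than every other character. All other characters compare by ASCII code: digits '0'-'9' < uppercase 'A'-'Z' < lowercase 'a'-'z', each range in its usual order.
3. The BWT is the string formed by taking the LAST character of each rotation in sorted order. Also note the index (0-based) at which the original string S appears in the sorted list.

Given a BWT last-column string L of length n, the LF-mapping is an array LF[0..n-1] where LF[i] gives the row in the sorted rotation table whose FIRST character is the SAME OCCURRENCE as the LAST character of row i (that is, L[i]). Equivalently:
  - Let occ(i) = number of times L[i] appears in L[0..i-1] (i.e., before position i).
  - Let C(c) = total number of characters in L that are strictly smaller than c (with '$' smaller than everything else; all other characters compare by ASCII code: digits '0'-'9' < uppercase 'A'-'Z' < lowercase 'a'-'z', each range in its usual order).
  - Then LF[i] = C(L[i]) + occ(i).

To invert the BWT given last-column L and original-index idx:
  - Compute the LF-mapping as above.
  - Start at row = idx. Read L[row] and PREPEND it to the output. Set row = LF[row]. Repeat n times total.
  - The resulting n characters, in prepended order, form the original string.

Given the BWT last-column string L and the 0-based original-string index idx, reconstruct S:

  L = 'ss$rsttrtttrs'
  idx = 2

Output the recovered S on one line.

LF mapping: 4 5 0 1 6 8 9 2 10 11 12 3 7
Walk LF starting at row 2, prepending L[row]:
  step 1: row=2, L[2]='$', prepend. Next row=LF[2]=0
  step 2: row=0, L[0]='s', prepend. Next row=LF[0]=4
  step 3: row=4, L[4]='s', prepend. Next row=LF[4]=6
  step 4: row=6, L[6]='t', prepend. Next row=LF[6]=9
  step 5: row=9, L[9]='t', prepend. Next row=LF[9]=11
  step 6: row=11, L[11]='r', prepend. Next row=LF[11]=3
  step 7: row=3, L[3]='r', prepend. Next row=LF[3]=1
  step 8: row=1, L[1]='s', prepend. Next row=LF[1]=5
  step 9: row=5, L[5]='t', prepend. Next row=LF[5]=8
  step 10: row=8, L[8]='t', prepend. Next row=LF[8]=10
  step 11: row=10, L[10]='t', prepend. Next row=LF[10]=12
  step 12: row=12, L[12]='s', prepend. Next row=LF[12]=7
  step 13: row=7, L[7]='r', prepend. Next row=LF[7]=2
Reversed output: rstttsrrttss$

Answer: rstttsrrttss$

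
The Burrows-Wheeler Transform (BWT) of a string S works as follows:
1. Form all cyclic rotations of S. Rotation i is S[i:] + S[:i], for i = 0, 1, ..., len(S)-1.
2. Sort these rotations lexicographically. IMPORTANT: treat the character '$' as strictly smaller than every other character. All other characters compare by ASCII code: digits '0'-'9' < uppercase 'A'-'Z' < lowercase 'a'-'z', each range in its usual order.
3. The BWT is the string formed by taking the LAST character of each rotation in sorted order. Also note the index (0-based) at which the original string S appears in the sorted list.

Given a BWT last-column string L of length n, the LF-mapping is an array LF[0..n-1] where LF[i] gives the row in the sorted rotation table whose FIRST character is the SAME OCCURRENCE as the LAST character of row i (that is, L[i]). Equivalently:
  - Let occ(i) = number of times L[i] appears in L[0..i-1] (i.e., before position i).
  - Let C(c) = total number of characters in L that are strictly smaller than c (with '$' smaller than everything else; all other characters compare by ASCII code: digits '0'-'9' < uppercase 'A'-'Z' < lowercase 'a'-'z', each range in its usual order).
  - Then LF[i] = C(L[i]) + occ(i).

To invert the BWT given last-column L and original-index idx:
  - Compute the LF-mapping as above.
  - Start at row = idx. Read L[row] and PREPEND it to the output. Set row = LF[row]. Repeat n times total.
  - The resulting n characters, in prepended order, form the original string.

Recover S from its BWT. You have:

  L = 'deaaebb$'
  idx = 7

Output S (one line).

Answer: ebeaabd$

Derivation:
LF mapping: 5 6 1 2 7 3 4 0
Walk LF starting at row 7, prepending L[row]:
  step 1: row=7, L[7]='$', prepend. Next row=LF[7]=0
  step 2: row=0, L[0]='d', prepend. Next row=LF[0]=5
  step 3: row=5, L[5]='b', prepend. Next row=LF[5]=3
  step 4: row=3, L[3]='a', prepend. Next row=LF[3]=2
  step 5: row=2, L[2]='a', prepend. Next row=LF[2]=1
  step 6: row=1, L[1]='e', prepend. Next row=LF[1]=6
  step 7: row=6, L[6]='b', prepend. Next row=LF[6]=4
  step 8: row=4, L[4]='e', prepend. Next row=LF[4]=7
Reversed output: ebeaabd$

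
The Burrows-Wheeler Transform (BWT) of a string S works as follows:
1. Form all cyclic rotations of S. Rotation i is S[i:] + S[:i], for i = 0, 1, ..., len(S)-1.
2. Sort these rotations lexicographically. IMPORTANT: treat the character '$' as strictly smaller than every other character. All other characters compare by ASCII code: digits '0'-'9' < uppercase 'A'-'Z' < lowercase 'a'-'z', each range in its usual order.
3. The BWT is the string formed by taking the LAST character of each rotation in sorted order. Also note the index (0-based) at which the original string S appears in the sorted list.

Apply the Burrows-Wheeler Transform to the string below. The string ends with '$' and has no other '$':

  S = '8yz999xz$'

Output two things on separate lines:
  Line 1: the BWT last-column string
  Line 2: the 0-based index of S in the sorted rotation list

All 9 rotations (rotation i = S[i:]+S[:i]):
  rot[0] = 8yz999xz$
  rot[1] = yz999xz$8
  rot[2] = z999xz$8y
  rot[3] = 999xz$8yz
  rot[4] = 99xz$8yz9
  rot[5] = 9xz$8yz99
  rot[6] = xz$8yz999
  rot[7] = z$8yz999x
  rot[8] = $8yz999xz
Sorted (with $ < everything):
  sorted[0] = $8yz999xz  (last char: 'z')
  sorted[1] = 8yz999xz$  (last char: '$')
  sorted[2] = 999xz$8yz  (last char: 'z')
  sorted[3] = 99xz$8yz9  (last char: '9')
  sorted[4] = 9xz$8yz99  (last char: '9')
  sorted[5] = xz$8yz999  (last char: '9')
  sorted[6] = yz999xz$8  (last char: '8')
  sorted[7] = z$8yz999x  (last char: 'x')
  sorted[8] = z999xz$8y  (last char: 'y')
Last column: z$z9998xy
Original string S is at sorted index 1

Answer: z$z9998xy
1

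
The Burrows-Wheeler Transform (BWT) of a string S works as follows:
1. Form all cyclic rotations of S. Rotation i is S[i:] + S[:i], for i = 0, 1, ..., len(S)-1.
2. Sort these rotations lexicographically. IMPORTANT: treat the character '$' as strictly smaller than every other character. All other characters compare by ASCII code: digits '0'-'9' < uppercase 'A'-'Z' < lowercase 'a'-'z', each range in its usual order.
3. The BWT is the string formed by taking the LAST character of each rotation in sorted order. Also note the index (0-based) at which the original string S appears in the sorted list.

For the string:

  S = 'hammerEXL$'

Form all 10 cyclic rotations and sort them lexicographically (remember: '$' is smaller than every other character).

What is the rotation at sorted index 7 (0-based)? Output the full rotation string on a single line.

Answer: merEXL$ham

Derivation:
All 10 rotations (rotation i = S[i:]+S[:i]):
  rot[0] = hammerEXL$
  rot[1] = ammerEXL$h
  rot[2] = mmerEXL$ha
  rot[3] = merEXL$ham
  rot[4] = erEXL$hamm
  rot[5] = rEXL$hamme
  rot[6] = EXL$hammer
  rot[7] = XL$hammerE
  rot[8] = L$hammerEX
  rot[9] = $hammerEXL
Sorted (with $ < everything):
  sorted[0] = $hammerEXL
  sorted[1] = EXL$hammer
  sorted[2] = L$hammerEX
  sorted[3] = XL$hammerE
  sorted[4] = ammerEXL$h
  sorted[5] = erEXL$hamm
  sorted[6] = hammerEXL$
  sorted[7] = merEXL$ham
  sorted[8] = mmerEXL$ha
  sorted[9] = rEXL$hamme
sorted[7] = merEXL$ham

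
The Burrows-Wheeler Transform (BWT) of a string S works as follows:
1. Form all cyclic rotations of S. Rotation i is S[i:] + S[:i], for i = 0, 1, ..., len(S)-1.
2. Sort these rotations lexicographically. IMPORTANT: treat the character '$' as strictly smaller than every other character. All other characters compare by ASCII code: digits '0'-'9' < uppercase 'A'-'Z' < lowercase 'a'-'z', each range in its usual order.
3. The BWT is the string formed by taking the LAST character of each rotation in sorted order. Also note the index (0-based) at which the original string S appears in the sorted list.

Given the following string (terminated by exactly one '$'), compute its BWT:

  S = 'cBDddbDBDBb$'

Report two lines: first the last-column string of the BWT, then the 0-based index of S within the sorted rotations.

Answer: bDcDbBBBd$dD
9

Derivation:
All 12 rotations (rotation i = S[i:]+S[:i]):
  rot[0] = cBDddbDBDBb$
  rot[1] = BDddbDBDBb$c
  rot[2] = DddbDBDBb$cB
  rot[3] = ddbDBDBb$cBD
  rot[4] = dbDBDBb$cBDd
  rot[5] = bDBDBb$cBDdd
  rot[6] = DBDBb$cBDddb
  rot[7] = BDBb$cBDddbD
  rot[8] = DBb$cBDddbDB
  rot[9] = Bb$cBDddbDBD
  rot[10] = b$cBDddbDBDB
  rot[11] = $cBDddbDBDBb
Sorted (with $ < everything):
  sorted[0] = $cBDddbDBDBb  (last char: 'b')
  sorted[1] = BDBb$cBDddbD  (last char: 'D')
  sorted[2] = BDddbDBDBb$c  (last char: 'c')
  sorted[3] = Bb$cBDddbDBD  (last char: 'D')
  sorted[4] = DBDBb$cBDddb  (last char: 'b')
  sorted[5] = DBb$cBDddbDB  (last char: 'B')
  sorted[6] = DddbDBDBb$cB  (last char: 'B')
  sorted[7] = b$cBDddbDBDB  (last char: 'B')
  sorted[8] = bDBDBb$cBDdd  (last char: 'd')
  sorted[9] = cBDddbDBDBb$  (last char: '$')
  sorted[10] = dbDBDBb$cBDd  (last char: 'd')
  sorted[11] = ddbDBDBb$cBD  (last char: 'D')
Last column: bDcDbBBBd$dD
Original string S is at sorted index 9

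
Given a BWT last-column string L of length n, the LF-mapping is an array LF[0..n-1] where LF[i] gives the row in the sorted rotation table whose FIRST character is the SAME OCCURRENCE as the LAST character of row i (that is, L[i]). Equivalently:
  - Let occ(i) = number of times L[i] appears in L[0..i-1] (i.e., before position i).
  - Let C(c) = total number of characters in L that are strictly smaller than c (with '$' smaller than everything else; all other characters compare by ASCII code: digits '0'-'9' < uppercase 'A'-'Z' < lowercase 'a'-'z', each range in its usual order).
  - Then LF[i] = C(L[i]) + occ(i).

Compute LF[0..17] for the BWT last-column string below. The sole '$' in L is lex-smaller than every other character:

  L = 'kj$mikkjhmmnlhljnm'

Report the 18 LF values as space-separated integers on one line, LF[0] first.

Answer: 7 4 0 12 3 8 9 5 1 13 14 16 10 2 11 6 17 15

Derivation:
Char counts: '$':1, 'h':2, 'i':1, 'j':3, 'k':3, 'l':2, 'm':4, 'n':2
C (first-col start): C('$')=0, C('h')=1, C('i')=3, C('j')=4, C('k')=7, C('l')=10, C('m')=12, C('n')=16
L[0]='k': occ=0, LF[0]=C('k')+0=7+0=7
L[1]='j': occ=0, LF[1]=C('j')+0=4+0=4
L[2]='$': occ=0, LF[2]=C('$')+0=0+0=0
L[3]='m': occ=0, LF[3]=C('m')+0=12+0=12
L[4]='i': occ=0, LF[4]=C('i')+0=3+0=3
L[5]='k': occ=1, LF[5]=C('k')+1=7+1=8
L[6]='k': occ=2, LF[6]=C('k')+2=7+2=9
L[7]='j': occ=1, LF[7]=C('j')+1=4+1=5
L[8]='h': occ=0, LF[8]=C('h')+0=1+0=1
L[9]='m': occ=1, LF[9]=C('m')+1=12+1=13
L[10]='m': occ=2, LF[10]=C('m')+2=12+2=14
L[11]='n': occ=0, LF[11]=C('n')+0=16+0=16
L[12]='l': occ=0, LF[12]=C('l')+0=10+0=10
L[13]='h': occ=1, LF[13]=C('h')+1=1+1=2
L[14]='l': occ=1, LF[14]=C('l')+1=10+1=11
L[15]='j': occ=2, LF[15]=C('j')+2=4+2=6
L[16]='n': occ=1, LF[16]=C('n')+1=16+1=17
L[17]='m': occ=3, LF[17]=C('m')+3=12+3=15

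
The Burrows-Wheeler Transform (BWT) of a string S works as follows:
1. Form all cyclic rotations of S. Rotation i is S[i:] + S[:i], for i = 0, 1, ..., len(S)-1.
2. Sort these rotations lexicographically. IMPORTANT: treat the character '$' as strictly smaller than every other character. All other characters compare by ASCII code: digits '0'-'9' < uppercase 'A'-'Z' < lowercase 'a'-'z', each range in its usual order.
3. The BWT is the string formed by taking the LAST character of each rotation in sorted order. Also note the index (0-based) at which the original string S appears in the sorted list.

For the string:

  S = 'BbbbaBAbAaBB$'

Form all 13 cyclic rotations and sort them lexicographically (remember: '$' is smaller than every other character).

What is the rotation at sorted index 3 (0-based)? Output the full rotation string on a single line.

All 13 rotations (rotation i = S[i:]+S[:i]):
  rot[0] = BbbbaBAbAaBB$
  rot[1] = bbbaBAbAaBB$B
  rot[2] = bbaBAbAaBB$Bb
  rot[3] = baBAbAaBB$Bbb
  rot[4] = aBAbAaBB$Bbbb
  rot[5] = BAbAaBB$Bbbba
  rot[6] = AbAaBB$BbbbaB
  rot[7] = bAaBB$BbbbaBA
  rot[8] = AaBB$BbbbaBAb
  rot[9] = aBB$BbbbaBAbA
  rot[10] = BB$BbbbaBAbAa
  rot[11] = B$BbbbaBAbAaB
  rot[12] = $BbbbaBAbAaBB
Sorted (with $ < everything):
  sorted[0] = $BbbbaBAbAaBB
  sorted[1] = AaBB$BbbbaBAb
  sorted[2] = AbAaBB$BbbbaB
  sorted[3] = B$BbbbaBAbAaB
  sorted[4] = BAbAaBB$Bbbba
  sorted[5] = BB$BbbbaBAbAa
  sorted[6] = BbbbaBAbAaBB$
  sorted[7] = aBAbAaBB$Bbbb
  sorted[8] = aBB$BbbbaBAbA
  sorted[9] = bAaBB$BbbbaBA
  sorted[10] = baBAbAaBB$Bbb
  sorted[11] = bbaBAbAaBB$Bb
  sorted[12] = bbbaBAbAaBB$B
sorted[3] = B$BbbbaBAbAaB

Answer: B$BbbbaBAbAaB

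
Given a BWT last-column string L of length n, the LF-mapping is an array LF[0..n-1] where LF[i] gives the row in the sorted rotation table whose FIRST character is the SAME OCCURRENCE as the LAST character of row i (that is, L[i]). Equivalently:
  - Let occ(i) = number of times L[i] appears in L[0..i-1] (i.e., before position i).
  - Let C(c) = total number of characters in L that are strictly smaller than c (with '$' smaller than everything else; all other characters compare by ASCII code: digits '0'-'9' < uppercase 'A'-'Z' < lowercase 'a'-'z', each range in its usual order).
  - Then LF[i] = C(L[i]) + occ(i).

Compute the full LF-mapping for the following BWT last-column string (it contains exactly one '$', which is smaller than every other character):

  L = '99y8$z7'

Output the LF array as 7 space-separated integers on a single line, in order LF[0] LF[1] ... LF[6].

Answer: 3 4 5 2 0 6 1

Derivation:
Char counts: '$':1, '7':1, '8':1, '9':2, 'y':1, 'z':1
C (first-col start): C('$')=0, C('7')=1, C('8')=2, C('9')=3, C('y')=5, C('z')=6
L[0]='9': occ=0, LF[0]=C('9')+0=3+0=3
L[1]='9': occ=1, LF[1]=C('9')+1=3+1=4
L[2]='y': occ=0, LF[2]=C('y')+0=5+0=5
L[3]='8': occ=0, LF[3]=C('8')+0=2+0=2
L[4]='$': occ=0, LF[4]=C('$')+0=0+0=0
L[5]='z': occ=0, LF[5]=C('z')+0=6+0=6
L[6]='7': occ=0, LF[6]=C('7')+0=1+0=1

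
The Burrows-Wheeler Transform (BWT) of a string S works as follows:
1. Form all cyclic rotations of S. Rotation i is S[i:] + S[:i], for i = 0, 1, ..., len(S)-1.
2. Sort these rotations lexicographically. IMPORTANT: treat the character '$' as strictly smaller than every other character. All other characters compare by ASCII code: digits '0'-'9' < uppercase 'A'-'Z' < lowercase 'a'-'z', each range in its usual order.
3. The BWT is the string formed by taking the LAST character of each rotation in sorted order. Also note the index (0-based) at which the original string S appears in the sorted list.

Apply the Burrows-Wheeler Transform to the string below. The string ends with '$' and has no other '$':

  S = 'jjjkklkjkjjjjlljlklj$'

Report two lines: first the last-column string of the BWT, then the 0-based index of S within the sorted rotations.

All 21 rotations (rotation i = S[i:]+S[:i]):
  rot[0] = jjjkklkjkjjjjlljlklj$
  rot[1] = jjkklkjkjjjjlljlklj$j
  rot[2] = jkklkjkjjjjlljlklj$jj
  rot[3] = kklkjkjjjjlljlklj$jjj
  rot[4] = klkjkjjjjlljlklj$jjjk
  rot[5] = lkjkjjjjlljlklj$jjjkk
  rot[6] = kjkjjjjlljlklj$jjjkkl
  rot[7] = jkjjjjlljlklj$jjjkklk
  rot[8] = kjjjjlljlklj$jjjkklkj
  rot[9] = jjjjlljlklj$jjjkklkjk
  rot[10] = jjjlljlklj$jjjkklkjkj
  rot[11] = jjlljlklj$jjjkklkjkjj
  rot[12] = jlljlklj$jjjkklkjkjjj
  rot[13] = lljlklj$jjjkklkjkjjjj
  rot[14] = ljlklj$jjjkklkjkjjjjl
  rot[15] = jlklj$jjjkklkjkjjjjll
  rot[16] = lklj$jjjkklkjkjjjjllj
  rot[17] = klj$jjjkklkjkjjjjlljl
  rot[18] = lj$jjjkklkjkjjjjlljlk
  rot[19] = j$jjjkklkjkjjjjlljlkl
  rot[20] = $jjjkklkjkjjjjlljlklj
Sorted (with $ < everything):
  sorted[0] = $jjjkklkjkjjjjlljlklj  (last char: 'j')
  sorted[1] = j$jjjkklkjkjjjjlljlkl  (last char: 'l')
  sorted[2] = jjjjlljlklj$jjjkklkjk  (last char: 'k')
  sorted[3] = jjjkklkjkjjjjlljlklj$  (last char: '$')
  sorted[4] = jjjlljlklj$jjjkklkjkj  (last char: 'j')
  sorted[5] = jjkklkjkjjjjlljlklj$j  (last char: 'j')
  sorted[6] = jjlljlklj$jjjkklkjkjj  (last char: 'j')
  sorted[7] = jkjjjjlljlklj$jjjkklk  (last char: 'k')
  sorted[8] = jkklkjkjjjjlljlklj$jj  (last char: 'j')
  sorted[9] = jlklj$jjjkklkjkjjjjll  (last char: 'l')
  sorted[10] = jlljlklj$jjjkklkjkjjj  (last char: 'j')
  sorted[11] = kjjjjlljlklj$jjjkklkj  (last char: 'j')
  sorted[12] = kjkjjjjlljlklj$jjjkkl  (last char: 'l')
  sorted[13] = kklkjkjjjjlljlklj$jjj  (last char: 'j')
  sorted[14] = klj$jjjkklkjkjjjjlljl  (last char: 'l')
  sorted[15] = klkjkjjjjlljlklj$jjjk  (last char: 'k')
  sorted[16] = lj$jjjkklkjkjjjjlljlk  (last char: 'k')
  sorted[17] = ljlklj$jjjkklkjkjjjjl  (last char: 'l')
  sorted[18] = lkjkjjjjlljlklj$jjjkk  (last char: 'k')
  sorted[19] = lklj$jjjkklkjkjjjjllj  (last char: 'j')
  sorted[20] = lljlklj$jjjkklkjkjjjj  (last char: 'j')
Last column: jlk$jjjkjljjljlkklkjj
Original string S is at sorted index 3

Answer: jlk$jjjkjljjljlkklkjj
3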